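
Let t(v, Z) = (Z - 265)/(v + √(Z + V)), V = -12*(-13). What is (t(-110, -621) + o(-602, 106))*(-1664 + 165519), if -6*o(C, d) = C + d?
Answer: 111699953500/7539 + 29035106*I*√465/2513 ≈ 1.4816e+7 + 2.4915e+5*I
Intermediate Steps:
V = 156
t(v, Z) = (-265 + Z)/(v + √(156 + Z)) (t(v, Z) = (Z - 265)/(v + √(Z + 156)) = (-265 + Z)/(v + √(156 + Z)))
o(C, d) = -C/6 - d/6 (o(C, d) = -(C + d)/6 = -C/6 - d/6)
(t(-110, -621) + o(-602, 106))*(-1664 + 165519) = ((-265 - 621)/(-110 + √(156 - 621)) + (-⅙*(-602) - ⅙*106))*(-1664 + 165519) = (-886/(-110 + √(-465)) + (301/3 - 53/3))*163855 = (-886/(-110 + I*√465) + 248/3)*163855 = (248/3 - 886/(-110 + I*√465))*163855 = 40636040/3 - 145175530/(-110 + I*√465)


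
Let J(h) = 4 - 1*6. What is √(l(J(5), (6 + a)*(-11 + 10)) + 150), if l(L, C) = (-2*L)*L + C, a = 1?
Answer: 3*√15 ≈ 11.619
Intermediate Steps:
J(h) = -2 (J(h) = 4 - 6 = -2)
l(L, C) = C - 2*L² (l(L, C) = -2*L² + C = C - 2*L²)
√(l(J(5), (6 + a)*(-11 + 10)) + 150) = √(((6 + 1)*(-11 + 10) - 2*(-2)²) + 150) = √((7*(-1) - 2*4) + 150) = √((-7 - 8) + 150) = √(-15 + 150) = √135 = 3*√15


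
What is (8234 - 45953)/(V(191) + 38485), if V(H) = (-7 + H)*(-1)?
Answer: -12573/12767 ≈ -0.98480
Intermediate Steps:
V(H) = 7 - H
(8234 - 45953)/(V(191) + 38485) = (8234 - 45953)/((7 - 1*191) + 38485) = -37719/((7 - 191) + 38485) = -37719/(-184 + 38485) = -37719/38301 = -37719*1/38301 = -12573/12767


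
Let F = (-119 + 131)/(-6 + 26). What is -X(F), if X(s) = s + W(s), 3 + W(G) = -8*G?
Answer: 36/5 ≈ 7.2000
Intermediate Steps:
W(G) = -3 - 8*G
F = ⅗ (F = 12/20 = 12*(1/20) = ⅗ ≈ 0.60000)
X(s) = -3 - 7*s (X(s) = s + (-3 - 8*s) = -3 - 7*s)
-X(F) = -(-3 - 7*⅗) = -(-3 - 21/5) = -1*(-36/5) = 36/5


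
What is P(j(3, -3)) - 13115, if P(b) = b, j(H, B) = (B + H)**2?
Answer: -13115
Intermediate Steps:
P(j(3, -3)) - 13115 = (-3 + 3)**2 - 13115 = 0**2 - 13115 = 0 - 13115 = -13115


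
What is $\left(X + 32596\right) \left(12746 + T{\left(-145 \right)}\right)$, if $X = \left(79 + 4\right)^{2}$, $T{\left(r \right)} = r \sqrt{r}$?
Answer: $503275810 - 5725325 i \sqrt{145} \approx 5.0328 \cdot 10^{8} - 6.8942 \cdot 10^{7} i$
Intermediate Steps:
$T{\left(r \right)} = r^{\frac{3}{2}}$
$X = 6889$ ($X = 83^{2} = 6889$)
$\left(X + 32596\right) \left(12746 + T{\left(-145 \right)}\right) = \left(6889 + 32596\right) \left(12746 + \left(-145\right)^{\frac{3}{2}}\right) = 39485 \left(12746 - 145 i \sqrt{145}\right) = 503275810 - 5725325 i \sqrt{145}$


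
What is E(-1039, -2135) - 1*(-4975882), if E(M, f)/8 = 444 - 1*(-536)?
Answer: 4983722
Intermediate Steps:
E(M, f) = 7840 (E(M, f) = 8*(444 - 1*(-536)) = 8*(444 + 536) = 8*980 = 7840)
E(-1039, -2135) - 1*(-4975882) = 7840 - 1*(-4975882) = 7840 + 4975882 = 4983722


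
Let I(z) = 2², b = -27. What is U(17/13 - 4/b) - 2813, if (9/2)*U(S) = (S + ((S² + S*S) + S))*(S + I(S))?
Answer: -1091422888547/389191959 ≈ -2804.3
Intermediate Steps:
I(z) = 4
U(S) = 2*(4 + S)*(2*S + 2*S²)/9 (U(S) = 2*((S + ((S² + S*S) + S))*(S + 4))/9 = 2*((S + ((S² + S²) + S))*(4 + S))/9 = 2*((S + (2*S² + S))*(4 + S))/9 = 2*((S + (S + 2*S²))*(4 + S))/9 = 2*((2*S + 2*S²)*(4 + S))/9 = 2*((4 + S)*(2*S + 2*S²))/9 = 2*(4 + S)*(2*S + 2*S²)/9)
U(17/13 - 4/b) - 2813 = 4*(17/13 - 4/(-27))*(4 + (17/13 - 4/(-27))² + 5*(17/13 - 4/(-27)))/9 - 2813 = 4*(17*(1/13) - 4*(-1/27))*(4 + (17*(1/13) - 4*(-1/27))² + 5*(17*(1/13) - 4*(-1/27)))/9 - 2813 = 4*(17/13 + 4/27)*(4 + (17/13 + 4/27)² + 5*(17/13 + 4/27))/9 - 2813 = (4/9)*(511/351)*(4 + (511/351)² + 5*(511/351)) - 2813 = (4/9)*(511/351)*(4 + 261121/123201 + 2555/351) - 2813 = (4/9)*(511/351)*(1650730/123201) - 2813 = 3374092120/389191959 - 2813 = -1091422888547/389191959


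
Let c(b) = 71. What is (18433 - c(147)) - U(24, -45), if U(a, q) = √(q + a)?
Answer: 18362 - I*√21 ≈ 18362.0 - 4.5826*I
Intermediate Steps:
U(a, q) = √(a + q)
(18433 - c(147)) - U(24, -45) = (18433 - 1*71) - √(24 - 45) = (18433 - 71) - √(-21) = 18362 - I*√21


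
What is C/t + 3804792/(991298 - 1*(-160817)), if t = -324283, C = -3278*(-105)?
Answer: 837282902286/373611308545 ≈ 2.2411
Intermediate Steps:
C = 344190
C/t + 3804792/(991298 - 1*(-160817)) = 344190/(-324283) + 3804792/(991298 - 1*(-160817)) = 344190*(-1/324283) + 3804792/(991298 + 160817) = -344190/324283 + 3804792/1152115 = 837282902286/373611308545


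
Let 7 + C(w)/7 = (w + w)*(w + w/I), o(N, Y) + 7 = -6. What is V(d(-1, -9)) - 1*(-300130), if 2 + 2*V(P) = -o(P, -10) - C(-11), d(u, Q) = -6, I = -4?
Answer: 1198099/4 ≈ 2.9953e+5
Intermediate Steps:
o(N, Y) = -13 (o(N, Y) = -7 - 6 = -13)
C(w) = -49 + 21*w**2/2 (C(w) = -49 + 7*((w + w)*(w + w/(-4))) = -49 + 7*((2*w)*(w + w*(-1/4))) = -49 + 7*((2*w)*(w - w/4)) = -49 + 7*((2*w)*(3*w/4)) = -49 + 7*(3*w**2/2) = -49 + 21*w**2/2)
V(P) = -2421/4 (V(P) = -1 + (-1*(-13) - (-49 + (21/2)*(-11)**2))/2 = -1 + (13 - (-49 + (21/2)*121))/2 = -1 + (13 - (-49 + 2541/2))/2 = -1 + (13 - 1*2443/2)/2 = -1 + (13 - 2443/2)/2 = -1 + (1/2)*(-2417/2) = -1 - 2417/4 = -2421/4)
V(d(-1, -9)) - 1*(-300130) = -2421/4 - 1*(-300130) = -2421/4 + 300130 = 1198099/4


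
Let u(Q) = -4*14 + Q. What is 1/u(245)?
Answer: 1/189 ≈ 0.0052910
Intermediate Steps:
u(Q) = -56 + Q
1/u(245) = 1/(-56 + 245) = 1/189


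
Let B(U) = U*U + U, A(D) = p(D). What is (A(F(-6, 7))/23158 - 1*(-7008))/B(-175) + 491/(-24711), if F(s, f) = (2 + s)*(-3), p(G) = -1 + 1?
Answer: 26370623/125408325 ≈ 0.21028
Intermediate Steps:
p(G) = 0
F(s, f) = -6 - 3*s
A(D) = 0
B(U) = U + U² (B(U) = U² + U = U + U²)
(A(F(-6, 7))/23158 - 1*(-7008))/B(-175) + 491/(-24711) = (0/23158 - 1*(-7008))/((-175*(1 - 175))) + 491/(-24711) = (0*(1/23158) + 7008)/((-175*(-174))) + 491*(-1/24711) = (0 + 7008)/30450 - 491/24711 = 7008*(1/30450) - 491/24711 = 1168/5075 - 491/24711 = 26370623/125408325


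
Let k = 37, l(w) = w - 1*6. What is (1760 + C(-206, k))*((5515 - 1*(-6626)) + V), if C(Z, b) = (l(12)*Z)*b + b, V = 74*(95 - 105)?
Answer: -500902935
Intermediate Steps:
l(w) = -6 + w (l(w) = w - 6 = -6 + w)
V = -740 (V = 74*(-10) = -740)
C(Z, b) = b + 6*Z*b (C(Z, b) = ((-6 + 12)*Z)*b + b = (6*Z)*b + b = 6*Z*b + b = b + 6*Z*b)
(1760 + C(-206, k))*((5515 - 1*(-6626)) + V) = (1760 + 37*(1 + 6*(-206)))*((5515 - 1*(-6626)) - 740) = (1760 + 37*(1 - 1236))*((5515 + 6626) - 740) = (1760 + 37*(-1235))*(12141 - 740) = (1760 - 45695)*11401 = -43935*11401 = -500902935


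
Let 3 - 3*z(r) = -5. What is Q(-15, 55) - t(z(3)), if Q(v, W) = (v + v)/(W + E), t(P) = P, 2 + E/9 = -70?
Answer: -4654/1779 ≈ -2.6161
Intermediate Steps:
E = -648 (E = -18 + 9*(-70) = -18 - 630 = -648)
z(r) = 8/3 (z(r) = 1 - ⅓*(-5) = 1 + 5/3 = 8/3)
Q(v, W) = 2*v/(-648 + W) (Q(v, W) = (v + v)/(W - 648) = (2*v)/(-648 + W) = 2*v/(-648 + W))
Q(-15, 55) - t(z(3)) = 2*(-15)/(-648 + 55) - 1*8/3 = 2*(-15)/(-593) - 8/3 = 2*(-15)*(-1/593) - 8/3 = 30/593 - 8/3 = -4654/1779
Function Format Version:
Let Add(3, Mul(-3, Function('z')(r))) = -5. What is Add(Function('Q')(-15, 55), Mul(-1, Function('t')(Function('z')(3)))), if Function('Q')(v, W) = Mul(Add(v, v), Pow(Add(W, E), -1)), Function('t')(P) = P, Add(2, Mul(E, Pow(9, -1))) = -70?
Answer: Rational(-4654, 1779) ≈ -2.6161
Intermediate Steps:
E = -648 (E = Add(-18, Mul(9, -70)) = Add(-18, -630) = -648)
Function('z')(r) = Rational(8, 3) (Function('z')(r) = Add(1, Mul(Rational(-1, 3), -5)) = Add(1, Rational(5, 3)) = Rational(8, 3))
Function('Q')(v, W) = Mul(2, v, Pow(Add(-648, W), -1)) (Function('Q')(v, W) = Mul(Add(v, v), Pow(Add(W, -648), -1)) = Mul(Mul(2, v), Pow(Add(-648, W), -1)) = Mul(2, v, Pow(Add(-648, W), -1)))
Add(Function('Q')(-15, 55), Mul(-1, Function('t')(Function('z')(3)))) = Add(Mul(2, -15, Pow(Add(-648, 55), -1)), Mul(-1, Rational(8, 3))) = Add(Mul(2, -15, Pow(-593, -1)), Rational(-8, 3)) = Add(Mul(2, -15, Rational(-1, 593)), Rational(-8, 3)) = Add(Rational(30, 593), Rational(-8, 3)) = Rational(-4654, 1779)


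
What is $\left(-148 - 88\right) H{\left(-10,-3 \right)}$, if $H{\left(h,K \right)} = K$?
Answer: $708$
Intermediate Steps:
$\left(-148 - 88\right) H{\left(-10,-3 \right)} = \left(-148 - 88\right) \left(-3\right) = \left(-236\right) \left(-3\right) = 708$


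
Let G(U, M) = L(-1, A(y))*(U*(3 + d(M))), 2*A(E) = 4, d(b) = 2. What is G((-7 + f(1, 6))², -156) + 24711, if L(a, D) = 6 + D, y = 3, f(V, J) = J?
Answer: 24751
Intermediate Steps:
A(E) = 2 (A(E) = (½)*4 = 2)
G(U, M) = 40*U (G(U, M) = (6 + 2)*(U*(3 + 2)) = 8*(U*5) = 8*(5*U) = 40*U)
G((-7 + f(1, 6))², -156) + 24711 = 40*(-7 + 6)² + 24711 = 40*(-1)² + 24711 = 40*1 + 24711 = 40 + 24711 = 24751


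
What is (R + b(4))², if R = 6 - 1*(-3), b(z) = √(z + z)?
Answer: 89 + 36*√2 ≈ 139.91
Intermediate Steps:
b(z) = √2*√z (b(z) = √(2*z) = √2*√z)
R = 9 (R = 6 + 3 = 9)
(R + b(4))² = (9 + √2*√4)² = (9 + √2*2)² = (9 + 2*√2)²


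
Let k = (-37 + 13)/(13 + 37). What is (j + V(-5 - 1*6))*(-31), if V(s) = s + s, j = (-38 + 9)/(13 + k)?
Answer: 235941/313 ≈ 753.80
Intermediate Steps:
k = -12/25 (k = -24/50 = -24*1/50 = -12/25 ≈ -0.48000)
j = -725/313 (j = (-38 + 9)/(13 - 12/25) = -29/313/25 = -29*25/313 = -725/313 ≈ -2.3163)
V(s) = 2*s
(j + V(-5 - 1*6))*(-31) = (-725/313 + 2*(-5 - 1*6))*(-31) = (-725/313 + 2*(-5 - 6))*(-31) = (-725/313 + 2*(-11))*(-31) = (-725/313 - 22)*(-31) = -7611/313*(-31) = 235941/313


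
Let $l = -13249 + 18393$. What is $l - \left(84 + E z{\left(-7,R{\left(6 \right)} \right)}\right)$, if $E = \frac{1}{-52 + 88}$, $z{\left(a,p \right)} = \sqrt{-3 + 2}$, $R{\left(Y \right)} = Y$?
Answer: $5060 - \frac{i}{36} \approx 5060.0 - 0.027778 i$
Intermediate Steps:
$z{\left(a,p \right)} = i$ ($z{\left(a,p \right)} = \sqrt{-1} = i$)
$E = \frac{1}{36} \approx 0.027778$
$l = 5144$
$l - \left(84 + E z{\left(-7,R{\left(6 \right)} \right)}\right) = 5144 - \left(84 + \frac{i}{36}\right) = 5060 - \frac{i}{36}$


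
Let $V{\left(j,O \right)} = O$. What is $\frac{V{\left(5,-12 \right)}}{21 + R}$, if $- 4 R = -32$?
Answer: $- \frac{12}{29} \approx -0.41379$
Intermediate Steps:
$R = 8$ ($R = \left(- \frac{1}{4}\right) \left(-32\right) = 8$)
$\frac{V{\left(5,-12 \right)}}{21 + R} = \frac{1}{21 + 8} \left(-12\right) = \frac{1}{29} \left(-12\right) = - \frac{12}{29}$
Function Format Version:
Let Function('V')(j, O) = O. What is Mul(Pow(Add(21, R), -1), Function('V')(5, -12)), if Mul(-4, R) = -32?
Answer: Rational(-12, 29) ≈ -0.41379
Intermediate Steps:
R = 8 (R = Mul(Rational(-1, 4), -32) = 8)
Mul(Pow(Add(21, R), -1), Function('V')(5, -12)) = Mul(Pow(Add(21, 8), -1), -12) = Mul(Pow(29, -1), -12) = Mul(Rational(1, 29), -12) = Rational(-12, 29)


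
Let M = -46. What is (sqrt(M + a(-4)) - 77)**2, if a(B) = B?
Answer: 5879 - 770*I*sqrt(2) ≈ 5879.0 - 1088.9*I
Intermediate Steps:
(sqrt(M + a(-4)) - 77)**2 = (sqrt(-46 - 4) - 77)**2 = (sqrt(-50) - 77)**2 = (5*I*sqrt(2) - 77)**2 = (-77 + 5*I*sqrt(2))**2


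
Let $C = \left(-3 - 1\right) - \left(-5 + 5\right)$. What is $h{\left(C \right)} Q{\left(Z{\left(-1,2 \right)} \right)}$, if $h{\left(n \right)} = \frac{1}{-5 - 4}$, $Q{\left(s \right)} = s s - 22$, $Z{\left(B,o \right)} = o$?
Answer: $2$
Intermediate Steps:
$Q{\left(s \right)} = -22 + s^{2}$ ($Q{\left(s \right)} = s^{2} - 22 = -22 + s^{2}$)
$C = -4$ ($C = -4 - 0 = -4 + 0 = -4$)
$h{\left(n \right)} = - \frac{1}{9}$ ($h{\left(n \right)} = \frac{1}{-9} = - \frac{1}{9}$)
$h{\left(C \right)} Q{\left(Z{\left(-1,2 \right)} \right)} = - \frac{-22 + 2^{2}}{9} = - \frac{-22 + 4}{9} = \left(- \frac{1}{9}\right) \left(-18\right) = 2$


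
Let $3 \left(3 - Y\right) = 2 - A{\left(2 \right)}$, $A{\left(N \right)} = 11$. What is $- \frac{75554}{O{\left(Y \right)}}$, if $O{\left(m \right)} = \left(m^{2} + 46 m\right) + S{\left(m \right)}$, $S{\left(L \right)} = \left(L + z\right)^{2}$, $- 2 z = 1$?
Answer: $- \frac{8168}{37} \approx -220.76$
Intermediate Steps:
$z = - \frac{1}{2}$ ($z = \left(- \frac{1}{2}\right) 1 = - \frac{1}{2} \approx -0.5$)
$S{\left(L \right)} = \left(- \frac{1}{2} + L\right)^{2}$ ($S{\left(L \right)} = \left(L - \frac{1}{2}\right)^{2} = \left(- \frac{1}{2} + L\right)^{2}$)
$Y = 6$ ($Y = 3 - \frac{2 - 11}{3} = 3 - -3 = 3 + 3 = 6$)
$O{\left(m \right)} = m^{2} + 46 m + \frac{\left(-1 + 2 m\right)^{2}}{4}$ ($O{\left(m \right)} = \left(m^{2} + 46 m\right) + \frac{\left(-1 + 2 m\right)^{2}}{4} = m^{2} + 46 m + \frac{\left(-1 + 2 m\right)^{2}}{4}$)
$- \frac{75554}{O{\left(Y \right)}} = - \frac{75554}{\frac{1}{4} + 2 \cdot 6^{2} + 45 \cdot 6} = - \frac{75554}{\frac{1}{4} + 2 \cdot 36 + 270} = - \frac{75554}{\frac{1}{4} + 72 + 270} = - \frac{75554}{\frac{1369}{4}} = \left(-75554\right) \frac{4}{1369} = - \frac{8168}{37}$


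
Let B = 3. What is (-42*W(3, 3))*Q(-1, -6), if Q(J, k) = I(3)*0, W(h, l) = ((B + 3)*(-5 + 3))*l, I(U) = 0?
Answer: 0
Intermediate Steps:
W(h, l) = -12*l (W(h, l) = ((3 + 3)*(-5 + 3))*l = (6*(-2))*l = -12*l)
Q(J, k) = 0 (Q(J, k) = 0*0 = 0)
(-42*W(3, 3))*Q(-1, -6) = -(-504)*3*0 = -42*(-36)*0 = 1512*0 = 0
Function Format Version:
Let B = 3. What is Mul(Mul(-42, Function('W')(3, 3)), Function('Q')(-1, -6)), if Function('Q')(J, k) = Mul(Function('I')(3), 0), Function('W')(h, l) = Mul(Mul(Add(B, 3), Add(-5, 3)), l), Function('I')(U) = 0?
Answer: 0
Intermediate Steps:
Function('W')(h, l) = Mul(-12, l) (Function('W')(h, l) = Mul(Mul(Add(3, 3), Add(-5, 3)), l) = Mul(Mul(6, -2), l) = Mul(-12, l))
Function('Q')(J, k) = 0 (Function('Q')(J, k) = Mul(0, 0) = 0)
Mul(Mul(-42, Function('W')(3, 3)), Function('Q')(-1, -6)) = Mul(Mul(-42, Mul(-12, 3)), 0) = Mul(Mul(-42, -36), 0) = Mul(1512, 0) = 0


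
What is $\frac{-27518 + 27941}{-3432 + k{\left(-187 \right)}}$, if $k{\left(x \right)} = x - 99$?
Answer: $- \frac{423}{3718} \approx -0.11377$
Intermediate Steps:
$k{\left(x \right)} = -99 + x$ ($k{\left(x \right)} = x - 99 = -99 + x$)
$\frac{-27518 + 27941}{-3432 + k{\left(-187 \right)}} = \frac{-27518 + 27941}{-3432 - 286} = \frac{423}{-3432 - 286} = \frac{423}{-3718} = 423 \left(- \frac{1}{3718}\right) = - \frac{423}{3718}$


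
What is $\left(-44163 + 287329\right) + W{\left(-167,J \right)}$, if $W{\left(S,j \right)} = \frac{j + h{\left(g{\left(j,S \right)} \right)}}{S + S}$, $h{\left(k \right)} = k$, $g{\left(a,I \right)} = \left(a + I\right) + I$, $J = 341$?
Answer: $\frac{40608548}{167} \approx 2.4317 \cdot 10^{5}$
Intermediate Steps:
$g{\left(a,I \right)} = a + 2 I$ ($g{\left(a,I \right)} = \left(I + a\right) + I = a + 2 I$)
$W{\left(S,j \right)} = \frac{2 S + 2 j}{2 S}$ ($W{\left(S,j \right)} = \frac{j + \left(j + 2 S\right)}{S + S} = \frac{2 S + 2 j}{2 S}$)
$\left(-44163 + 287329\right) + W{\left(-167,J \right)} = \left(-44163 + 287329\right) + \frac{-167 + 341}{-167} = 243166 - \frac{174}{167} = \frac{40608548}{167}$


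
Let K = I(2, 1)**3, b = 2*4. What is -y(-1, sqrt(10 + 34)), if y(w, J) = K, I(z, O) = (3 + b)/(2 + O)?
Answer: -1331/27 ≈ -49.296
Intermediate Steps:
b = 8
I(z, O) = 11/(2 + O) (I(z, O) = (3 + 8)/(2 + O) = 11/(2 + O))
K = 1331/27 (K = (11/(2 + 1))**3 = (11/3)**3 = 1331/27 ≈ 49.296)
y(w, J) = 1331/27
-y(-1, sqrt(10 + 34)) = -1*1331/27 = -1331/27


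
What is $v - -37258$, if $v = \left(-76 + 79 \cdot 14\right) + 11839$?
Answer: $50127$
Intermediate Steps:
$v = 12869$ ($v = \left(-76 + 1106\right) + 11839 = 1030 + 11839 = 12869$)
$v - -37258 = 12869 - -37258 = 12869 + 37258 = 50127$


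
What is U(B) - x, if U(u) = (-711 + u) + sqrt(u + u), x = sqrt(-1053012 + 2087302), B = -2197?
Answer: -2908 - sqrt(1034290) + 13*I*sqrt(26) ≈ -3925.0 + 66.287*I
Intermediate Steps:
x = sqrt(1034290) ≈ 1017.0
U(u) = -711 + u + sqrt(2)*sqrt(u) (U(u) = (-711 + u) + sqrt(2*u) = (-711 + u) + sqrt(2)*sqrt(u) = -711 + u + sqrt(2)*sqrt(u))
U(B) - x = (-711 - 2197 + sqrt(2)*sqrt(-2197)) - sqrt(1034290) = (-711 - 2197 + sqrt(2)*(13*I*sqrt(13))) - sqrt(1034290) = (-711 - 2197 + 13*I*sqrt(26)) - sqrt(1034290) = (-2908 + 13*I*sqrt(26)) - sqrt(1034290) = -2908 - sqrt(1034290) + 13*I*sqrt(26)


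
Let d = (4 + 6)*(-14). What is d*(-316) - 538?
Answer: 43702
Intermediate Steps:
d = -140 (d = 10*(-14) = -140)
d*(-316) - 538 = -140*(-316) - 538 = 44240 - 538 = 43702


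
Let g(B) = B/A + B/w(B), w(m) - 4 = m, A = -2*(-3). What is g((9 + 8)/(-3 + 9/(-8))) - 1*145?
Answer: -11057/99 ≈ -111.69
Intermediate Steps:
A = 6
w(m) = 4 + m
g(B) = B/6 + B/(4 + B)
g((9 + 8)/(-3 + 9/(-8))) - 1*145 = ((9 + 8)/(-3 + 9/(-8)))*(10 + (9 + 8)/(-3 + 9/(-8)))/(6*(4 + (9 + 8)/(-3 + 9/(-8)))) - 1*145 = (17/(-3 + 9*(-1/8)))*(10 + 17/(-3 + 9*(-1/8)))/(6*(4 + 17/(-3 + 9*(-1/8)))) - 145 = (17/(-3 - 9/8))*(10 + 17/(-3 - 9/8))/(6*(4 + 17/(-3 - 9/8))) - 145 = (17/(-33/8))*(10 + 17/(-33/8))/(6*(4 + 17/(-33/8))) - 145 = (17*(-8/33))*(10 + 17*(-8/33))/(6*(4 + 17*(-8/33))) - 145 = (1/6)*(-136/33)*(10 - 136/33)/(4 - 136/33) - 145 = (1/6)*(-136/33)*(194/33)/(-4/33) - 145 = (1/6)*(-136/33)*(-33/4)*(194/33) - 145 = 3298/99 - 145 = -11057/99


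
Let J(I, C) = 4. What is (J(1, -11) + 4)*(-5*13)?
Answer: -520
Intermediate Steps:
(J(1, -11) + 4)*(-5*13) = (4 + 4)*(-5*13) = 8*(-65) = -520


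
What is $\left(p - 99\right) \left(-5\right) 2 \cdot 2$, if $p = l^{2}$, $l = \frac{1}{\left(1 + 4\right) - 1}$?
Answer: $\frac{7915}{4} \approx 1978.8$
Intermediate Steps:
$l = \frac{1}{4}$ ($l = \frac{1}{5 - 1} = \frac{1}{4} \approx 0.25$)
$p = \frac{1}{16}$ ($p = \left(\frac{1}{4}\right)^{2} = \frac{1}{16} \approx 0.0625$)
$\left(p - 99\right) \left(-5\right) 2 \cdot 2 = \left(\frac{1}{16} - 99\right) \left(-5\right) 2 \cdot 2 = - \frac{1583 \left(\left(-10\right) 2\right)}{16} = \left(- \frac{1583}{16}\right) \left(-20\right) = \frac{7915}{4}$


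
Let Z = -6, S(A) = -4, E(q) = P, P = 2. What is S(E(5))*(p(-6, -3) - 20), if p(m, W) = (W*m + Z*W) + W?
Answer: -52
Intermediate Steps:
E(q) = 2
p(m, W) = -5*W + W*m (p(m, W) = (W*m - 6*W) + W = (-6*W + W*m) + W = -5*W + W*m)
S(E(5))*(p(-6, -3) - 20) = -4*(-3*(-5 - 6) - 20) = -4*(-3*(-11) - 20) = -4*(33 - 20) = -4*13 = -52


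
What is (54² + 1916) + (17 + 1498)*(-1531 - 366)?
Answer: -2869123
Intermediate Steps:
(54² + 1916) + (17 + 1498)*(-1531 - 366) = (2916 + 1916) + 1515*(-1897) = 4832 - 2873955 = -2869123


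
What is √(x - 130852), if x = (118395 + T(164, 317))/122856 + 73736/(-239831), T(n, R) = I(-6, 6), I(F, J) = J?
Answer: I*√3155579057287631165105782/4910779556 ≈ 361.73*I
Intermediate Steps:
T(n, R) = 6
x = 6445773405/9821559112 (x = (118395 + 6)/122856 + 73736/(-239831) = 118401*(1/122856) + 73736*(-1/239831) = 39467/40952 - 73736/239831 = 6445773405/9821559112 ≈ 0.65629)
√(x - 130852) = √(6445773405/9821559112 - 130852) = √(-1285164207150019/9821559112) = I*√3155579057287631165105782/4910779556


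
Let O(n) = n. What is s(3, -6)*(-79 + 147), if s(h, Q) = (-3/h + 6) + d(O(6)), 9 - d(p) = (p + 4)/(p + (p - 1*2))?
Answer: 884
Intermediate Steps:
d(p) = 9 - (4 + p)/(-2 + 2*p) (d(p) = 9 - (p + 4)/(p + (p - 1*2)) = 9 - (4 + p)/(p + (p - 2)) = 9 - (4 + p)/(p + (-2 + p)) = 9 - (4 + p)/(-2 + 2*p))
s(h, Q) = 14 - 3/h (s(h, Q) = (-3/h + 6) + (-22 + 17*6)/(2*(-1 + 6)) = (6 - 3/h) + (½)*(-22 + 102)/5 = (6 - 3/h) + (½)*(⅕)*80 = (6 - 3/h) + 8 = 14 - 3/h)
s(3, -6)*(-79 + 147) = (14 - 3/3)*(-79 + 147) = (14 - 3*⅓)*68 = (14 - 1)*68 = 13*68 = 884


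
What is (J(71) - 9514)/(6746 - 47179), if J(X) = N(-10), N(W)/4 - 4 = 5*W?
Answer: 9698/40433 ≈ 0.23985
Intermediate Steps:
N(W) = 16 + 20*W (N(W) = 16 + 4*(5*W) = 16 + 20*W)
J(X) = -184 (J(X) = 16 + 20*(-10) = 16 - 200 = -184)
(J(71) - 9514)/(6746 - 47179) = (-184 - 9514)/(6746 - 47179) = -9698/(-40433) = -9698*(-1/40433) = 9698/40433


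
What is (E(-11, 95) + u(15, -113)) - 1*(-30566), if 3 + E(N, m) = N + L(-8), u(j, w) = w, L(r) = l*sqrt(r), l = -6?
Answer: 30439 - 12*I*sqrt(2) ≈ 30439.0 - 16.971*I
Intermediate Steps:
L(r) = -6*sqrt(r)
E(N, m) = -3 + N - 12*I*sqrt(2) (E(N, m) = -3 + (N - 12*I*sqrt(2)) = -3 + N - 12*I*sqrt(2))
(E(-11, 95) + u(15, -113)) - 1*(-30566) = ((-3 - 11 - 12*I*sqrt(2)) - 113) - 1*(-30566) = ((-14 - 12*I*sqrt(2)) - 113) + 30566 = (-127 - 12*I*sqrt(2)) + 30566 = 30439 - 12*I*sqrt(2)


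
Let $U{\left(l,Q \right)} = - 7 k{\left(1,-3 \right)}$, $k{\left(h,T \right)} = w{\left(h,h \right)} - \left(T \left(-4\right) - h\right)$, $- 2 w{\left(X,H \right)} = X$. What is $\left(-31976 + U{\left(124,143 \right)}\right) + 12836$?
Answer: $- \frac{38119}{2} \approx -19060.0$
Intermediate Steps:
$w{\left(X,H \right)} = - \frac{X}{2}$
$k{\left(h,T \right)} = \frac{h}{2} + 4 T$ ($k{\left(h,T \right)} = - \frac{h}{2} - \left(T \left(-4\right) - h\right) = - \frac{h}{2} - \left(- 4 T - h\right) = - \frac{h}{2} - \left(- h - 4 T\right) = - \frac{h}{2} + \left(h + 4 T\right) = \frac{h}{2} + 4 T$)
$U{\left(l,Q \right)} = \frac{161}{2}$ ($U{\left(l,Q \right)} = - 7 \left(\frac{1}{2} \cdot 1 + 4 \left(-3\right)\right) = - 7 \left(\frac{1}{2} - 12\right) = \left(-7\right) \left(- \frac{23}{2}\right) = \frac{161}{2}$)
$\left(-31976 + U{\left(124,143 \right)}\right) + 12836 = \left(-31976 + \frac{161}{2}\right) + 12836 = - \frac{63791}{2} + 12836 = - \frac{38119}{2}$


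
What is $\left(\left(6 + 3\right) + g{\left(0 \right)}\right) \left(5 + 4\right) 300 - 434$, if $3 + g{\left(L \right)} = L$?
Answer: $15766$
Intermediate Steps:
$g{\left(L \right)} = -3 + L$
$\left(\left(6 + 3\right) + g{\left(0 \right)}\right) \left(5 + 4\right) 300 - 434 = \left(\left(6 + 3\right) + \left(-3 + 0\right)\right) \left(5 + 4\right) 300 - 434 = \left(9 - 3\right) 9 \cdot 300 - 434 = 6 \cdot 9 \cdot 300 - 434 = 54 \cdot 300 - 434 = 16200 - 434 = 15766$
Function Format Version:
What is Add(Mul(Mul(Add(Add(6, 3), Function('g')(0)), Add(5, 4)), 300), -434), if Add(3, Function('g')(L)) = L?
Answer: 15766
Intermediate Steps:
Function('g')(L) = Add(-3, L)
Add(Mul(Mul(Add(Add(6, 3), Function('g')(0)), Add(5, 4)), 300), -434) = Add(Mul(Mul(Add(Add(6, 3), Add(-3, 0)), Add(5, 4)), 300), -434) = Add(Mul(Mul(Add(9, -3), 9), 300), -434) = Add(Mul(Mul(6, 9), 300), -434) = Add(Mul(54, 300), -434) = Add(16200, -434) = 15766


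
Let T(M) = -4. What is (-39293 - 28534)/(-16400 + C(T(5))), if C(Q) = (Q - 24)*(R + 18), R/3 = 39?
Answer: 67827/20180 ≈ 3.3611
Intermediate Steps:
R = 117 (R = 3*39 = 117)
C(Q) = -3240 + 135*Q (C(Q) = (Q - 24)*(117 + 18) = (-24 + Q)*135 = -3240 + 135*Q)
(-39293 - 28534)/(-16400 + C(T(5))) = (-39293 - 28534)/(-16400 + (-3240 + 135*(-4))) = -67827/(-16400 + (-3240 - 540)) = -67827/(-16400 - 3780) = -67827/(-20180) = -67827*(-1/20180) = 67827/20180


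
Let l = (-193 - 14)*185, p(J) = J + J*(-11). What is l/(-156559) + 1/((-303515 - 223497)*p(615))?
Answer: 124118836077559/507427101004200 ≈ 0.24460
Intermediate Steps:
p(J) = -10*J (p(J) = J - 11*J = -10*J)
l = -38295 (l = -207*185 = -38295)
l/(-156559) + 1/((-303515 - 223497)*p(615)) = -38295/(-156559) + 1/((-303515 - 223497)*((-10*615))) = -38295*(-1/156559) + 1/(-527012*(-6150)) = 38295/156559 - 1/527012*(-1/6150) = 38295/156559 + 1/3241123800 = 124118836077559/507427101004200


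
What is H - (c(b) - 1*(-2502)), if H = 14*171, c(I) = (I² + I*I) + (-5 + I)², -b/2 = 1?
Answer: -165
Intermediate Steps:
b = -2 (b = -2*1 = -2)
c(I) = (-5 + I)² + 2*I² (c(I) = (I² + I²) + (-5 + I)² = 2*I² + (-5 + I)² = (-5 + I)² + 2*I²)
H = 2394
H - (c(b) - 1*(-2502)) = 2394 - (((-5 - 2)² + 2*(-2)²) - 1*(-2502)) = 2394 - (((-7)² + 2*4) + 2502) = 2394 - ((49 + 8) + 2502) = 2394 - (57 + 2502) = 2394 - 1*2559 = 2394 - 2559 = -165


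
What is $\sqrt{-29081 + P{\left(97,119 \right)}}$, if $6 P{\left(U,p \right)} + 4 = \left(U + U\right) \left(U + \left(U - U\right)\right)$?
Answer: $\frac{2 i \sqrt{58377}}{3} \approx 161.08 i$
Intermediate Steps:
$P{\left(U,p \right)} = - \frac{2}{3} + \frac{U^{2}}{3}$ ($P{\left(U,p \right)} = - \frac{2}{3} + \frac{\left(U + U\right) \left(U + \left(U - U\right)\right)}{6} = - \frac{2}{3} + \frac{2 U \left(U + 0\right)}{6} = - \frac{2}{3} + \frac{2 U U}{6} = - \frac{2}{3} + \frac{2 U^{2}}{6} = - \frac{2}{3} + \frac{U^{2}}{3}$)
$\sqrt{-29081 + P{\left(97,119 \right)}} = \sqrt{-29081 - \left(\frac{2}{3} - \frac{97^{2}}{3}\right)} = \sqrt{-29081 + \left(- \frac{2}{3} + \frac{1}{3} \cdot 9409\right)} = \sqrt{-29081 + \left(- \frac{2}{3} + \frac{9409}{3}\right)} = \sqrt{-29081 + \frac{9407}{3}} = \sqrt{- \frac{77836}{3}} = \frac{2 i \sqrt{58377}}{3}$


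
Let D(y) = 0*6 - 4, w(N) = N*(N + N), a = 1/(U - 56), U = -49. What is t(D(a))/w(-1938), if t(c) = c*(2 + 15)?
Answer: -1/110466 ≈ -9.0526e-6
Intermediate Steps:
a = -1/105 (a = 1/(-49 - 56) = 1/(-105) = -1/105 ≈ -0.0095238)
w(N) = 2*N**2 (w(N) = N*(2*N) = 2*N**2)
D(y) = -4 (D(y) = 0 - 4 = -4)
t(c) = 17*c (t(c) = c*17 = 17*c)
t(D(a))/w(-1938) = (17*(-4))/((2*(-1938)**2)) = -68/(2*3755844) = -68/7511688 = -68*1/7511688 = -1/110466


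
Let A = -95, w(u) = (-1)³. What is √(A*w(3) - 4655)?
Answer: 4*I*√285 ≈ 67.528*I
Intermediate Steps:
w(u) = -1
√(A*w(3) - 4655) = √(-95*(-1) - 4655) = √(95 - 4655) = √(-4560) = 4*I*√285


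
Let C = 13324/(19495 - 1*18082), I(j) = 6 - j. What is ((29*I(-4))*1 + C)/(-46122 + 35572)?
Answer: -211547/7453575 ≈ -0.028382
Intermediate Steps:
C = 13324/1413 (C = 13324/(19495 - 18082) = 13324/1413 ≈ 9.4296)
((29*I(-4))*1 + C)/(-46122 + 35572) = ((29*(6 - 1*(-4)))*1 + 13324/1413)/(-46122 + 35572) = ((29*(6 + 4))*1 + 13324/1413)/(-10550) = ((29*10)*1 + 13324/1413)*(-1/10550) = (290*1 + 13324/1413)*(-1/10550) = (290 + 13324/1413)*(-1/10550) = (423094/1413)*(-1/10550) = -211547/7453575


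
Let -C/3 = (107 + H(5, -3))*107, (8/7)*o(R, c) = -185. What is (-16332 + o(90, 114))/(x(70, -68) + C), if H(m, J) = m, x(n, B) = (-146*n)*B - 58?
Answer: -5737/229200 ≈ -0.025031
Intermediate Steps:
x(n, B) = -58 - 146*B*n (x(n, B) = -146*B*n - 58 = -58 - 146*B*n)
o(R, c) = -1295/8 (o(R, c) = (7/8)*(-185) = -1295/8)
C = -35952 (C = -3*(107 + 5)*107 = -336*107 = -3*11984 = -35952)
(-16332 + o(90, 114))/(x(70, -68) + C) = (-16332 - 1295/8)/((-58 - 146*(-68)*70) - 35952) = -131951/(8*((-58 + 694960) - 35952)) = -131951/(8*(694902 - 35952)) = -131951/8/658950 = -131951/8*1/658950 = -5737/229200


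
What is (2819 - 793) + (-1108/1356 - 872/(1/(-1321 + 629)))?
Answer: 205247273/339 ≈ 6.0545e+5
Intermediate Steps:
(2819 - 793) + (-1108/1356 - 872/(1/(-1321 + 629))) = 2026 + (-1108*1/1356 - 872/(1/(-692))) = 2026 + (-277/339 - 872/(-1/692)) = 2026 + (-277/339 - 872*(-692)) = 2026 + (-277/339 + 603424) = 2026 + 204560459/339 = 205247273/339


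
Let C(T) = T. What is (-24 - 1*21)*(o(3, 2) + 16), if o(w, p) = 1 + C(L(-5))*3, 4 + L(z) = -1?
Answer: -90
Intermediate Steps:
L(z) = -5 (L(z) = -4 - 1 = -5)
o(w, p) = -14 (o(w, p) = 1 - 5*3 = 1 - 15 = -14)
(-24 - 1*21)*(o(3, 2) + 16) = (-24 - 1*21)*(-14 + 16) = (-24 - 21)*2 = -45*2 = -90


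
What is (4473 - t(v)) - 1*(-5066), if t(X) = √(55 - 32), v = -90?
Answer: 9539 - √23 ≈ 9534.2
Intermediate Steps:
t(X) = √23
(4473 - t(v)) - 1*(-5066) = (4473 - √23) - 1*(-5066) = (4473 - √23) + 5066 = 9539 - √23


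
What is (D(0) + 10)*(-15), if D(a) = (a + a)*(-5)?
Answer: -150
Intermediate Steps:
D(a) = -10*a (D(a) = (2*a)*(-5) = -10*a)
(D(0) + 10)*(-15) = (-10*0 + 10)*(-15) = (0 + 10)*(-15) = 10*(-15) = -150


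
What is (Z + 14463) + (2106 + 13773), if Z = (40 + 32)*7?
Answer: 30846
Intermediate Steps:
Z = 504 (Z = 72*7 = 504)
(Z + 14463) + (2106 + 13773) = (504 + 14463) + (2106 + 13773) = 14967 + 15879 = 30846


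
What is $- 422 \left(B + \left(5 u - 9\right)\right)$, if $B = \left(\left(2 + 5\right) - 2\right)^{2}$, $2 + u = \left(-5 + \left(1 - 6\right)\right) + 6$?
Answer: $5908$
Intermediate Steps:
$u = -6$ ($u = -2 + \left(\left(-5 + \left(1 - 6\right)\right) + 6\right) = -2 + \left(\left(-5 - 5\right) + 6\right) = -2 + \left(-10 + 6\right) = -2 - 4 = -6$)
$B = 25$ ($B = \left(7 - 2\right)^{2} = 5^{2} = 25$)
$- 422 \left(B + \left(5 u - 9\right)\right) = - 422 \left(25 + \left(5 \left(-6\right) - 9\right)\right) = - 422 \left(25 - 39\right) = \left(-422\right) \left(-14\right) = 5908$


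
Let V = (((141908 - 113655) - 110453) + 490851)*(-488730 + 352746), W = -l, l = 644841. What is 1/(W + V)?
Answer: -1/55570642425 ≈ -1.7995e-11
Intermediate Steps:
W = -644841 (W = -1*644841 = -644841)
V = -55569997584 (V = ((28253 - 110453) + 490851)*(-135984) = (-82200 + 490851)*(-135984) = 408651*(-135984) = -55569997584)
1/(W + V) = 1/(-644841 - 55569997584) = 1/(-55570642425) = -1/55570642425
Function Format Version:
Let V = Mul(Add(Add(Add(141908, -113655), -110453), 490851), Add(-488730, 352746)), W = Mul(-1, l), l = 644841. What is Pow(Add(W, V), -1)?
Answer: Rational(-1, 55570642425) ≈ -1.7995e-11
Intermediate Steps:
W = -644841 (W = Mul(-1, 644841) = -644841)
V = -55569997584 (V = Mul(Add(Add(28253, -110453), 490851), -135984) = Mul(Add(-82200, 490851), -135984) = Mul(408651, -135984) = -55569997584)
Pow(Add(W, V), -1) = Pow(Add(-644841, -55569997584), -1) = Pow(-55570642425, -1) = Rational(-1, 55570642425)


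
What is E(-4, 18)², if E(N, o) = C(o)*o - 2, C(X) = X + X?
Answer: 417316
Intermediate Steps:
C(X) = 2*X
E(N, o) = -2 + 2*o² (E(N, o) = (2*o)*o - 2 = 2*o² - 2 = -2 + 2*o²)
E(-4, 18)² = (-2 + 2*18²)² = (-2 + 2*324)² = (-2 + 648)² = 646² = 417316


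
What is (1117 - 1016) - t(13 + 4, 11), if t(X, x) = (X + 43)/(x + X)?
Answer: 692/7 ≈ 98.857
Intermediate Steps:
t(X, x) = (43 + X)/(X + x)
(1117 - 1016) - t(13 + 4, 11) = (1117 - 1016) - (43 + (13 + 4))/((13 + 4) + 11) = 101 - (43 + 17)/(17 + 11) = 101 - 60/28 = 101 - 1*15/7 = 101 - 15/7 = 692/7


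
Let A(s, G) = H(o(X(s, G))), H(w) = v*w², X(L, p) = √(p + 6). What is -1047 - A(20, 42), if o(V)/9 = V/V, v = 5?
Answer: -1452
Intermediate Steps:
X(L, p) = √(6 + p)
o(V) = 9 (o(V) = 9*(V/V) = 9*1 = 9)
H(w) = 5*w²
A(s, G) = 405 (A(s, G) = 5*9² = 5*81 = 405)
-1047 - A(20, 42) = -1047 - 1*405 = -1047 - 405 = -1452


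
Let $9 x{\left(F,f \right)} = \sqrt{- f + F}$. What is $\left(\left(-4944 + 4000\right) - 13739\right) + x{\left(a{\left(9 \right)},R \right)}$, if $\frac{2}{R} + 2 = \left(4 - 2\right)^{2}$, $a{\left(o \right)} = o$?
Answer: $-14683 + \frac{2 \sqrt{2}}{9} \approx -14683.0$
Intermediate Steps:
$R = 1$ ($R = \frac{2}{-2 + \left(4 - 2\right)^{2}} = \frac{2}{-2 + 2^{2}} = \frac{2}{-2 + 4} = \frac{2}{2} = 2 \cdot \frac{1}{2} = 1$)
$x{\left(F,f \right)} = \frac{\sqrt{F - f}}{9}$ ($x{\left(F,f \right)} = \frac{\sqrt{- f + F}}{9} = \frac{\sqrt{F - f}}{9}$)
$\left(\left(-4944 + 4000\right) - 13739\right) + x{\left(a{\left(9 \right)},R \right)} = \left(\left(-4944 + 4000\right) - 13739\right) + \frac{\sqrt{9 - 1}}{9} = \left(-944 - 13739\right) + \frac{\sqrt{9 - 1}}{9} = -14683 + \frac{\sqrt{8}}{9} = -14683 + \frac{2 \sqrt{2}}{9}$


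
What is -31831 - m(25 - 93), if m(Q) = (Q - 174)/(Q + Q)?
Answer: -2164629/68 ≈ -31833.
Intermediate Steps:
m(Q) = (-174 + Q)/(2*Q) (m(Q) = (-174 + Q)/((2*Q)) = (-174 + Q)*(1/(2*Q)) = (-174 + Q)/(2*Q))
-31831 - m(25 - 93) = -31831 - (-174 + (25 - 93))/(2*(25 - 93)) = -31831 - (-174 - 68)/(2*(-68)) = -31831 - (-1)*(-242)/(2*68) = -31831 - 1*121/68 = -31831 - 121/68 = -2164629/68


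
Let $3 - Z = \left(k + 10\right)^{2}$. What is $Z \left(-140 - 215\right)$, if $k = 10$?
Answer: $140935$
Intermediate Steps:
$Z = -397$ ($Z = 3 - \left(10 + 10\right)^{2} = 3 - 20^{2} = 3 - 400 = -397$)
$Z \left(-140 - 215\right) = - 397 \left(-140 - 215\right) = \left(-397\right) \left(-355\right) = 140935$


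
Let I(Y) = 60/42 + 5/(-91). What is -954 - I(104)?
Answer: -86939/91 ≈ -955.37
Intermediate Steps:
I(Y) = 125/91 (I(Y) = 60*(1/42) + 5*(-1/91) = 10/7 - 5/91 = 125/91)
-954 - I(104) = -954 - 1*125/91 = -954 - 125/91 = -86939/91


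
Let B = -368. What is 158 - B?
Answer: 526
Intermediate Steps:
158 - B = 158 - 1*(-368) = 158 + 368 = 526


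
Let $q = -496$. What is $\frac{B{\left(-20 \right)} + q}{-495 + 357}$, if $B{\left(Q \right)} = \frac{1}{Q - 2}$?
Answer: $\frac{10913}{3036} \approx 3.5945$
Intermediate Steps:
$B{\left(Q \right)} = \frac{1}{-2 + Q}$
$\frac{B{\left(-20 \right)} + q}{-495 + 357} = \frac{\frac{1}{-2 - 20} - 496}{-495 + 357} = \frac{\frac{1}{-22} - 496}{-138} = \left(- \frac{1}{22} - 496\right) \left(- \frac{1}{138}\right) = \left(- \frac{10913}{22}\right) \left(- \frac{1}{138}\right) = \frac{10913}{3036}$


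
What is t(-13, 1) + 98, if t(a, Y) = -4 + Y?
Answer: 95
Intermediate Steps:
t(-13, 1) + 98 = (-4 + 1) + 98 = -3 + 98 = 95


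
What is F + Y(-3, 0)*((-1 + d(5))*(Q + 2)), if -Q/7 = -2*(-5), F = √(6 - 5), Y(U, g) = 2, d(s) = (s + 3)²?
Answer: -8567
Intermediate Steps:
d(s) = (3 + s)²
F = 1 (F = √1 = 1)
Q = -70 (Q = -(-14)*(-5) = -7*10 = -70)
F + Y(-3, 0)*((-1 + d(5))*(Q + 2)) = 1 + 2*((-1 + (3 + 5)²)*(-70 + 2)) = 1 + 2*((-1 + 8²)*(-68)) = 1 + 2*((-1 + 64)*(-68)) = 1 + 2*(63*(-68)) = 1 + 2*(-4284) = 1 - 8568 = -8567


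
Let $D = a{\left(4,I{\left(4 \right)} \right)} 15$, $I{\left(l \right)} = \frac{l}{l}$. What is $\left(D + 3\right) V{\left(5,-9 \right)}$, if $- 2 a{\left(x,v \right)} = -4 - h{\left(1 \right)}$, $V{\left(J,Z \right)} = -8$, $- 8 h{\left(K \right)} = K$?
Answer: $- \frac{513}{2} \approx -256.5$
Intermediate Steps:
$h{\left(K \right)} = - \frac{K}{8}$
$I{\left(l \right)} = 1$
$a{\left(x,v \right)} = \frac{31}{16}$ ($a{\left(x,v \right)} = - \frac{-4 - \left(- \frac{1}{8}\right) 1}{2} = - \frac{-4 - - \frac{1}{8}}{2} = - \frac{-4 + \frac{1}{8}}{2} = \left(- \frac{1}{2}\right) \left(- \frac{31}{8}\right) = \frac{31}{16}$)
$D = \frac{465}{16}$ ($D = \frac{31}{16} \cdot 15 = \frac{465}{16} \approx 29.063$)
$\left(D + 3\right) V{\left(5,-9 \right)} = \left(\frac{465}{16} + 3\right) \left(-8\right) = \frac{513}{16} \left(-8\right) = - \frac{513}{2}$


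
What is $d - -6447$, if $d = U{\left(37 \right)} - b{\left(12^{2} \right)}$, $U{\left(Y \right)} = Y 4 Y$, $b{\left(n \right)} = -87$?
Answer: $12010$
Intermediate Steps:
$U{\left(Y \right)} = 4 Y^{2}$ ($U{\left(Y \right)} = 4 Y Y = 4 Y^{2}$)
$d = 5563$ ($d = 4 \cdot 37^{2} - -87 = 4 \cdot 1369 + 87 = 5476 + 87 = 5563$)
$d - -6447 = 5563 - -6447 = 5563 + 6447 = 12010$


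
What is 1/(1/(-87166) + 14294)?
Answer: 87166/1245950803 ≈ 6.9959e-5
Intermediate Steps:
1/(1/(-87166) + 14294) = 1/(-1/87166 + 14294) = 1/(1245950803/87166) = 87166/1245950803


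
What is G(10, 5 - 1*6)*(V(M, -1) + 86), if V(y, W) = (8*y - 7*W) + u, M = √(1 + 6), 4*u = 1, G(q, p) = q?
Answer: 1865/2 + 80*√7 ≈ 1144.2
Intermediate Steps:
u = ¼ (u = (¼)*1 = ¼ ≈ 0.25000)
M = √7 ≈ 2.6458
V(y, W) = ¼ - 7*W + 8*y (V(y, W) = (8*y - 7*W) + ¼ = (-7*W + 8*y) + ¼ = ¼ - 7*W + 8*y)
G(10, 5 - 1*6)*(V(M, -1) + 86) = 10*((¼ - 7*(-1) + 8*√7) + 86) = 10*((¼ + 7 + 8*√7) + 86) = 10*((29/4 + 8*√7) + 86) = 10*(373/4 + 8*√7) = 1865/2 + 80*√7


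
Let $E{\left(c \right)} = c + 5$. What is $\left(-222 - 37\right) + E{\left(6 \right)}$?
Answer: $-248$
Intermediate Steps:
$E{\left(c \right)} = 5 + c$
$\left(-222 - 37\right) + E{\left(6 \right)} = \left(-222 - 37\right) + \left(5 + 6\right) = -259 + 11 = -248$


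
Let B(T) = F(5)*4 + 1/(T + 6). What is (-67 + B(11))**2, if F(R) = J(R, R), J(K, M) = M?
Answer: 636804/289 ≈ 2203.5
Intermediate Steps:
F(R) = R
B(T) = 20 + 1/(6 + T) (B(T) = 5*4 + 1/(T + 6) = 20 + 1/(6 + T))
(-67 + B(11))**2 = (-67 + (121 + 20*11)/(6 + 11))**2 = (-67 + (121 + 220)/17)**2 = (-67 + (1/17)*341)**2 = (-67 + 341/17)**2 = (-798/17)**2 = 636804/289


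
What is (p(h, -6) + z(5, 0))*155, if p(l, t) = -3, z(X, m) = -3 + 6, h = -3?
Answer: 0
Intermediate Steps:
z(X, m) = 3
(p(h, -6) + z(5, 0))*155 = (-3 + 3)*155 = 0*155 = 0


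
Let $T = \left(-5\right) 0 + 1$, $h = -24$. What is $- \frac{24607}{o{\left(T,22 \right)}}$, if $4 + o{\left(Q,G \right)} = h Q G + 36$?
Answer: $\frac{24607}{496} \approx 49.611$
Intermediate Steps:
$T = 1$ ($T = 0 + 1 = 1$)
$o{\left(Q,G \right)} = 32 - 24 G Q$ ($o{\left(Q,G \right)} = -4 + \left(- 24 Q G + 36\right) = -4 - \left(-36 + 24 G Q\right) = 32 - 24 G Q$)
$- \frac{24607}{o{\left(T,22 \right)}} = - \frac{24607}{32 - 528 \cdot 1} = - \frac{24607}{32 - 528} = - \frac{24607}{-496} = \left(-24607\right) \left(- \frac{1}{496}\right) = \frac{24607}{496}$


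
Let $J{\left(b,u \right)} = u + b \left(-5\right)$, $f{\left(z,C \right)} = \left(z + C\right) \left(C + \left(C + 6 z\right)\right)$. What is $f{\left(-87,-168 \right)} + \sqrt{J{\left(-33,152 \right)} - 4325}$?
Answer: $218790 + 2 i \sqrt{1002} \approx 2.1879 \cdot 10^{5} + 63.309 i$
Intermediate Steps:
$f{\left(z,C \right)} = \left(C + z\right) \left(2 C + 6 z\right)$
$J{\left(b,u \right)} = u - 5 b$
$f{\left(-87,-168 \right)} + \sqrt{J{\left(-33,152 \right)} - 4325} = \left(2 \left(-168\right)^{2} + 6 \left(-87\right)^{2} + 8 \left(-168\right) \left(-87\right)\right) + \sqrt{\left(152 - -165\right) - 4325} = \left(2 \cdot 28224 + 6 \cdot 7569 + 116928\right) + \sqrt{\left(152 + 165\right) - 4325} = \left(56448 + 45414 + 116928\right) + \sqrt{317 - 4325} = 218790 + \sqrt{-4008} = 218790 + 2 i \sqrt{1002}$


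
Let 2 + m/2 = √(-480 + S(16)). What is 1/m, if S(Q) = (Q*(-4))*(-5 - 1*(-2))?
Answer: -1/292 - 3*I*√2/146 ≈ -0.0034247 - 0.029059*I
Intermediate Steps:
S(Q) = 12*Q (S(Q) = (-4*Q)*(-5 + 2) = -4*Q*(-3) = 12*Q)
m = -4 + 24*I*√2 (m = -4 + 2*√(-480 + 12*16) = -4 + 2*√(-480 + 192) = -4 + 2*√(-288) = -4 + 2*(12*I*√2) = -4 + 24*I*√2 ≈ -4.0 + 33.941*I)
1/m = 1/(-4 + 24*I*√2)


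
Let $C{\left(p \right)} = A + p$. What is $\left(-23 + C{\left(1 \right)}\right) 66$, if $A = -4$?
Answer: $-1716$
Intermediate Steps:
$C{\left(p \right)} = -4 + p$
$\left(-23 + C{\left(1 \right)}\right) 66 = \left(-23 + \left(-4 + 1\right)\right) 66 = \left(-23 - 3\right) 66 = \left(-26\right) 66 = -1716$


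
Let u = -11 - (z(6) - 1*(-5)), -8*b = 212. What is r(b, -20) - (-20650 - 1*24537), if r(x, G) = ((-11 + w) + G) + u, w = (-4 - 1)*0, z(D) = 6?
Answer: 45134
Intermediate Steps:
b = -53/2 (b = -⅛*212 = -53/2 ≈ -26.500)
w = 0 (w = -5*0 = 0)
u = -22 (u = -11 - (6 - 1*(-5)) = -11 - (6 + 5) = -11 - 1*11 = -11 - 11 = -22)
r(x, G) = -33 + G (r(x, G) = ((-11 + 0) + G) - 22 = (-11 + G) - 22 = -33 + G)
r(b, -20) - (-20650 - 1*24537) = (-33 - 20) - (-20650 - 1*24537) = -53 - (-20650 - 24537) = -53 - 1*(-45187) = -53 + 45187 = 45134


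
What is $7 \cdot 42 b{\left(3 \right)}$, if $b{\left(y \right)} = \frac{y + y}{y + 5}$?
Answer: $\frac{441}{2} \approx 220.5$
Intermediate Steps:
$b{\left(y \right)} = \frac{2 y}{5 + y}$
$7 \cdot 42 b{\left(3 \right)} = 7 \cdot 42 \cdot 2 \cdot 3 \frac{1}{5 + 3} = 294 \cdot 2 \cdot 3 \cdot \frac{1}{8} = 294 \cdot \frac{3}{4} = \frac{441}{2}$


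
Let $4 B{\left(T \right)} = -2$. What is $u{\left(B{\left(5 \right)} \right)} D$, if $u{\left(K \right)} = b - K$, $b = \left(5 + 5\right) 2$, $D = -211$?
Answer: $- \frac{8651}{2} \approx -4325.5$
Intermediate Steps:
$B{\left(T \right)} = - \frac{1}{2}$ ($B{\left(T \right)} = \frac{1}{4} \left(-2\right) = - \frac{1}{2}$)
$b = 20$ ($b = 10 \cdot 2 = 20$)
$u{\left(K \right)} = 20 - K$
$u{\left(B{\left(5 \right)} \right)} D = \left(20 - - \frac{1}{2}\right) \left(-211\right) = \left(20 + \frac{1}{2}\right) \left(-211\right) = \frac{41}{2} \left(-211\right) = - \frac{8651}{2}$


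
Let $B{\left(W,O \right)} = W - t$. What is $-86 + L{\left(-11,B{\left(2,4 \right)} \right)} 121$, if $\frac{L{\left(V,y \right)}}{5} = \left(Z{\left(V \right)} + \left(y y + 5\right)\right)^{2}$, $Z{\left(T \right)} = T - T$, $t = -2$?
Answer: $266719$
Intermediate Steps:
$Z{\left(T \right)} = 0$
$B{\left(W,O \right)} = 2 + W$ ($B{\left(W,O \right)} = W - -2 = W + 2 = 2 + W$)
$L{\left(V,y \right)} = 5 \left(5 + y^{2}\right)^{2}$ ($L{\left(V,y \right)} = 5 \left(0 + \left(y y + 5\right)\right)^{2} = 5 \left(0 + \left(y^{2} + 5\right)\right)^{2} = 5 \left(0 + \left(5 + y^{2}\right)\right)^{2} = 5 \left(5 + y^{2}\right)^{2}$)
$-86 + L{\left(-11,B{\left(2,4 \right)} \right)} 121 = -86 + 5 \left(5 + \left(2 + 2\right)^{2}\right)^{2} \cdot 121 = -86 + 5 \left(5 + 4^{2}\right)^{2} \cdot 121 = -86 + 5 \left(5 + 16\right)^{2} \cdot 121 = -86 + 5 \cdot 21^{2} \cdot 121 = -86 + 5 \cdot 441 \cdot 121 = -86 + 2205 \cdot 121 = -86 + 266805 = 266719$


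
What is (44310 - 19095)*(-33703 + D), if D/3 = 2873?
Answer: -632493060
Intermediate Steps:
D = 8619 (D = 3*2873 = 8619)
(44310 - 19095)*(-33703 + D) = (44310 - 19095)*(-33703 + 8619) = 25215*(-25084) = -632493060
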